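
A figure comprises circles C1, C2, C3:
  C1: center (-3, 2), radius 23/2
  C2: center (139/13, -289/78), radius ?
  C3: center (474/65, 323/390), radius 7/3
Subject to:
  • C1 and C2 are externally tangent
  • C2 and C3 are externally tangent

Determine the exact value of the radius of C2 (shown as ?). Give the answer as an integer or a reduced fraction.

1. [ext C1·C2]  r_C2² + 23r_C2 − 790/9 = 0  ⇒  r_C2 = 10/3 (r>0 drops 1)
2. [ext C2·C3]  r_C2² + (14/3)r_C2 − 80/3 = 0  ⇒  r_C2 = 10/3 (r>0 drops 1)

10/3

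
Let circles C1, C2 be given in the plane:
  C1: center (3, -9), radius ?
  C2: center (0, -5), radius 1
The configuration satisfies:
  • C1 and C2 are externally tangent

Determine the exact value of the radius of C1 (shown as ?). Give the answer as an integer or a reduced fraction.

1. [ext C1·C2]  r_C1² + 2r_C1 − 24 = 0  ⇒  r_C1 = 4 (r>0 drops 1)

4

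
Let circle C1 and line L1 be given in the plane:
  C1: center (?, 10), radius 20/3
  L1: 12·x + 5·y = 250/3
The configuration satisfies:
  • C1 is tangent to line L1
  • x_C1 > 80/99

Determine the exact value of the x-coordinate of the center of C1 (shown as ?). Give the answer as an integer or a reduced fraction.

10

1. [C1‖L1]  x_C1² − (50/9)x_C1 − 400/9 = 0  ⇒  x_C1 = -40/9 or 10
2. given x_C1 > 80/99: keep 10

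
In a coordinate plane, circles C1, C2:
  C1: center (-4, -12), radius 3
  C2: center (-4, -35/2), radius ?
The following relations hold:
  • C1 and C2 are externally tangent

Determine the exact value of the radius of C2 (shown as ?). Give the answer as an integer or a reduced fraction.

1. [ext C1·C2]  r_C2² + 6r_C2 − 85/4 = 0  ⇒  r_C2 = 5/2 (r>0 drops 1)

5/2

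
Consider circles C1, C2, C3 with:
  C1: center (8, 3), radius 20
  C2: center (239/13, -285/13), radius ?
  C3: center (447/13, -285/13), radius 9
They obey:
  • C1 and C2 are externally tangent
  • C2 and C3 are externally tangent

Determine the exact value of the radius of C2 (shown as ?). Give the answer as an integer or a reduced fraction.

7

1. [ext C1·C2]  r_C2² + 40r_C2 − 329 = 0  ⇒  r_C2 = 7 (r>0 drops 1)
2. [ext C2·C3]  r_C2² + 18r_C2 − 175 = 0  ⇒  r_C2 = 7 (r>0 drops 1)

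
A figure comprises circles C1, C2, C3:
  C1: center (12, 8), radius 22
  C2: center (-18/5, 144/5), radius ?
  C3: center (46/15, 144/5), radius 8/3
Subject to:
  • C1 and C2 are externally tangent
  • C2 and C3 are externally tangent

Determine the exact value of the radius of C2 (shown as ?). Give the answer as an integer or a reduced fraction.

1. [ext C1·C2]  r_C2² + 44r_C2 − 192 = 0  ⇒  r_C2 = 4 (r>0 drops 1)
2. [ext C2·C3]  r_C2² + (16/3)r_C2 − 112/3 = 0  ⇒  r_C2 = 4 (r>0 drops 1)

4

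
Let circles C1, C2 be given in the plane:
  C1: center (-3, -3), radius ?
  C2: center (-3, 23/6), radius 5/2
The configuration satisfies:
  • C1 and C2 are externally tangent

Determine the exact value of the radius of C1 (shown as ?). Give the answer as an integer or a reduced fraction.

13/3

1. [ext C1·C2]  r_C1² + 5r_C1 − 364/9 = 0  ⇒  r_C1 = 13/3 (r>0 drops 1)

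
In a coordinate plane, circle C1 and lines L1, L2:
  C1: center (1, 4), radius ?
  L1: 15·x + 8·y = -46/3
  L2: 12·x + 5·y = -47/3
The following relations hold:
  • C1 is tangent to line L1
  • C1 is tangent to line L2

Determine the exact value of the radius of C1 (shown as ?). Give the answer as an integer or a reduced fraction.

11/3

1. [C1‖L1]  r_C1² − 121/9 = 0  ⇒  r_C1 = 11/3 (r>0 drops 1)
2. [C1‖L2]  r_C1² − 121/9 = 0  ⇒  r_C1 = 11/3 (r>0 drops 1)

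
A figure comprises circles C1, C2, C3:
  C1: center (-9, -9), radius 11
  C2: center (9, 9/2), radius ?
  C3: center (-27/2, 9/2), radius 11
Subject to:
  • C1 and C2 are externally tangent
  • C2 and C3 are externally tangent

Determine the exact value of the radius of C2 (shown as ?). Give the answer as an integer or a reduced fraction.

1. [ext C1·C2]  r_C2² + 22r_C2 − 1541/4 = 0  ⇒  r_C2 = 23/2 (r>0 drops 1)
2. [ext C2·C3]  r_C2² + 22r_C2 − 1541/4 = 0  ⇒  r_C2 = 23/2 (r>0 drops 1)

23/2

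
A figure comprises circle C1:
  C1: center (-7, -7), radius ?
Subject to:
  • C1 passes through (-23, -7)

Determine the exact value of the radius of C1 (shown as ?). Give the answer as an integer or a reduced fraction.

1. [C1∋P]  r_C1² − 256 = 0  ⇒  r_C1 = 16 (r>0 drops 1)

16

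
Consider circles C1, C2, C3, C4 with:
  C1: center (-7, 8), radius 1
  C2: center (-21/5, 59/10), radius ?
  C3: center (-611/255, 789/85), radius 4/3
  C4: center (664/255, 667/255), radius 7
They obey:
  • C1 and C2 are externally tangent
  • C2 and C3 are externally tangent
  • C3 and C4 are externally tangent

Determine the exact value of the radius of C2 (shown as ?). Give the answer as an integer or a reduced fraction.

5/2

1. [ext C1·C2]  r_C2² + 2r_C2 − 45/4 = 0  ⇒  r_C2 = 5/2 (r>0 drops 1)
2. [ext C2·C3]  r_C2² + (8/3)r_C2 − 155/12 = 0  ⇒  r_C2 = 5/2 (r>0 drops 1)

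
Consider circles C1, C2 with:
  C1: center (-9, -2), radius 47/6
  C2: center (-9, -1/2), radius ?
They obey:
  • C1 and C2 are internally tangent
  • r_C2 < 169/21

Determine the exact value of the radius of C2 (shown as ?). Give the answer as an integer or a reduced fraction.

19/3

1. [int C1,C2]  r_C2² − (47/3)r_C2 + 532/9 = 0  ⇒  r_C2 = 19/3 or 28/3
2. given r_C2 < 169/21: keep 19/3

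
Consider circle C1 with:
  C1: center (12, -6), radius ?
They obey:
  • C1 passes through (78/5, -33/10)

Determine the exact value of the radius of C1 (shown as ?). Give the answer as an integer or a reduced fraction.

9/2

1. [C1∋P]  r_C1² − 81/4 = 0  ⇒  r_C1 = 9/2 (r>0 drops 1)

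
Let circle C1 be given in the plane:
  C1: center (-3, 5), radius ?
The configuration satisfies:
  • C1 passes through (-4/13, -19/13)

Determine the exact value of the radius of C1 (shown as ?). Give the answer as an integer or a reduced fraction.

7

1. [C1∋P]  r_C1² − 49 = 0  ⇒  r_C1 = 7 (r>0 drops 1)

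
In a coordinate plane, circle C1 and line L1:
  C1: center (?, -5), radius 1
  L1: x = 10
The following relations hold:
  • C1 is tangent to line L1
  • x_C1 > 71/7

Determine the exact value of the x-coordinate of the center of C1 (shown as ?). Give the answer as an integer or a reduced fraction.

11

1. [C1‖L1]  x_C1² − 20x_C1 + 99 = 0  ⇒  x_C1 = 9 or 11
2. given x_C1 > 71/7: keep 11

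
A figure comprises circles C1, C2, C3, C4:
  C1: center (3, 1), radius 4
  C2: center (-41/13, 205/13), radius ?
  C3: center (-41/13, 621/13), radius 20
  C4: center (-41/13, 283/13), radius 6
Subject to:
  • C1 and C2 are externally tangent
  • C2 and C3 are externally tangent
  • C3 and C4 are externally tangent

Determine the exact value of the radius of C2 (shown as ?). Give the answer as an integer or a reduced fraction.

1. [ext C1·C2]  r_C2² + 8r_C2 − 240 = 0  ⇒  r_C2 = 12 (r>0 drops 1)
2. [ext C2·C3]  r_C2² + 40r_C2 − 624 = 0  ⇒  r_C2 = 12 (r>0 drops 1)

12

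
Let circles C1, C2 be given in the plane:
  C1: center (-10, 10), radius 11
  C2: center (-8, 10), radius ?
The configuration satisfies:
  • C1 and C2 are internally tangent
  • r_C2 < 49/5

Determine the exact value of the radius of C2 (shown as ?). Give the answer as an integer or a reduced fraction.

1. [int C1,C2]  r_C2² − 22r_C2 + 117 = 0  ⇒  r_C2 = 9 or 13
2. given r_C2 < 49/5: keep 9

9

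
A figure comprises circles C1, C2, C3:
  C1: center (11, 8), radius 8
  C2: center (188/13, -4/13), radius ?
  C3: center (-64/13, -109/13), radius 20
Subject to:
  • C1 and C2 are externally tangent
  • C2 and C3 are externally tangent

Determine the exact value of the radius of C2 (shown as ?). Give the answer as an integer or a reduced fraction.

1

1. [ext C1·C2]  r_C2² + 16r_C2 − 17 = 0  ⇒  r_C2 = 1 (r>0 drops 1)
2. [ext C2·C3]  r_C2² + 40r_C2 − 41 = 0  ⇒  r_C2 = 1 (r>0 drops 1)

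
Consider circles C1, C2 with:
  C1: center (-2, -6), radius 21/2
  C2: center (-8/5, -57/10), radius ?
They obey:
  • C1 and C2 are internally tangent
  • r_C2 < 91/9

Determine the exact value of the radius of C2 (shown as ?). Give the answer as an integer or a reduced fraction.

10

1. [int C1,C2]  r_C2² − 21r_C2 + 110 = 0  ⇒  r_C2 = 10 or 11
2. given r_C2 < 91/9: keep 10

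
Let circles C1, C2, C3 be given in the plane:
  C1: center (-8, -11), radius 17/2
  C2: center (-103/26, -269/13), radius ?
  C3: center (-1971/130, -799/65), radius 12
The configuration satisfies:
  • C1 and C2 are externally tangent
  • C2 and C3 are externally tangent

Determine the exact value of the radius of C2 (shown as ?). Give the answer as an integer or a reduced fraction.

2

1. [ext C1·C2]  r_C2² + 17r_C2 − 38 = 0  ⇒  r_C2 = 2 (r>0 drops 1)
2. [ext C2·C3]  r_C2² + 24r_C2 − 52 = 0  ⇒  r_C2 = 2 (r>0 drops 1)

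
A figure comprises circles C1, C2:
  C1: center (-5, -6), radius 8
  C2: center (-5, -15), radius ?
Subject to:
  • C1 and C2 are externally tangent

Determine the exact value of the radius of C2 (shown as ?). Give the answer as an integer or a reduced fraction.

1

1. [ext C1·C2]  r_C2² + 16r_C2 − 17 = 0  ⇒  r_C2 = 1 (r>0 drops 1)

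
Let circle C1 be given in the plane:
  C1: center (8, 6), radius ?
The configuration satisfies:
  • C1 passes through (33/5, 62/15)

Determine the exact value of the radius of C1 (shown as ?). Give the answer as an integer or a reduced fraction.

1. [C1∋P]  r_C1² − 49/9 = 0  ⇒  r_C1 = 7/3 (r>0 drops 1)

7/3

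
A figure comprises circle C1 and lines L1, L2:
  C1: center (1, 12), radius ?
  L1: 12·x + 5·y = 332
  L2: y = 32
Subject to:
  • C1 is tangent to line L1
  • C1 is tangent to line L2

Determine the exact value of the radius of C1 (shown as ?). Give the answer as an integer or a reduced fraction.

1. [C1‖L1]  r_C1² − 400 = 0  ⇒  r_C1 = 20 (r>0 drops 1)
2. [C1‖L2]  r_C1² − 400 = 0  ⇒  r_C1 = 20 (r>0 drops 1)

20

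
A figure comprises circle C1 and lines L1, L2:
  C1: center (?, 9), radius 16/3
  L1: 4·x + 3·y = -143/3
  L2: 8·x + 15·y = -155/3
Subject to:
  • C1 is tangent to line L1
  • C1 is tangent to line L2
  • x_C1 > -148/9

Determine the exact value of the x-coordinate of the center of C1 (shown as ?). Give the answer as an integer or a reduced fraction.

-12

1. [C1‖L1]  x_C1² + (112/3)x_C1 + 304 = 0  ⇒  x_C1 = -76/3 or -12
2. [C1‖L2]  x_C1² + (140/3)x_C1 + 416 = 0  ⇒  x_C1 = -104/3 or -12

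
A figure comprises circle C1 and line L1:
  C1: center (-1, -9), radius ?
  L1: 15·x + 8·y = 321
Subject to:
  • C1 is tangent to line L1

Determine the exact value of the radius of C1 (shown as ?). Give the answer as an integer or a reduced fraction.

24

1. [C1‖L1]  r_C1² − 576 = 0  ⇒  r_C1 = 24 (r>0 drops 1)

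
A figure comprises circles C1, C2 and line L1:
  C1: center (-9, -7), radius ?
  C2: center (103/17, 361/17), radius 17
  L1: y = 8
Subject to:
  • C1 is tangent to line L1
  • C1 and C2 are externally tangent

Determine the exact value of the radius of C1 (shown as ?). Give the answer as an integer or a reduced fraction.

15

1. [C1‖L1]  r_C1² − 225 = 0  ⇒  r_C1 = 15 (r>0 drops 1)
2. [ext C1·C2]  r_C1² + 34r_C1 − 735 = 0  ⇒  r_C1 = 15 (r>0 drops 1)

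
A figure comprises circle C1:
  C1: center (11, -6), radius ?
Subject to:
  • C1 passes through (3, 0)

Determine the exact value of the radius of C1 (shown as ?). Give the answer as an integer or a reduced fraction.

1. [C1∋P]  r_C1² − 100 = 0  ⇒  r_C1 = 10 (r>0 drops 1)

10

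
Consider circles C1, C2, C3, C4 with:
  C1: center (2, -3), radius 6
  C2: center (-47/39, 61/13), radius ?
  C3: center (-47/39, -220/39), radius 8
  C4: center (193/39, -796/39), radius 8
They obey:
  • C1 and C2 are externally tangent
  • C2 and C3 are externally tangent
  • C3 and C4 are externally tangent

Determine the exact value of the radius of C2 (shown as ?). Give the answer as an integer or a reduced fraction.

1. [ext C1·C2]  r_C2² + 12r_C2 − 301/9 = 0  ⇒  r_C2 = 7/3 (r>0 drops 1)
2. [ext C2·C3]  r_C2² + 16r_C2 − 385/9 = 0  ⇒  r_C2 = 7/3 (r>0 drops 1)

7/3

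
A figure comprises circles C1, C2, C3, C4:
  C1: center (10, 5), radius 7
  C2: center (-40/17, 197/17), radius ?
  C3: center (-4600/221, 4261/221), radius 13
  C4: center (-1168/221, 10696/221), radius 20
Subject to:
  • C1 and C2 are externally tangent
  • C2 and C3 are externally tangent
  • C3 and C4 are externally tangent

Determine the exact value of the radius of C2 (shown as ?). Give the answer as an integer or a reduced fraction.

7

1. [ext C1·C2]  r_C2² + 14r_C2 − 147 = 0  ⇒  r_C2 = 7 (r>0 drops 1)
2. [ext C2·C3]  r_C2² + 26r_C2 − 231 = 0  ⇒  r_C2 = 7 (r>0 drops 1)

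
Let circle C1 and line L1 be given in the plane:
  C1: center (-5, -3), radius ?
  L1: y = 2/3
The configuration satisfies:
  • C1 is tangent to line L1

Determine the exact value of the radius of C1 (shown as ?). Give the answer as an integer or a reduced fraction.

1. [C1‖L1]  r_C1² − 121/9 = 0  ⇒  r_C1 = 11/3 (r>0 drops 1)

11/3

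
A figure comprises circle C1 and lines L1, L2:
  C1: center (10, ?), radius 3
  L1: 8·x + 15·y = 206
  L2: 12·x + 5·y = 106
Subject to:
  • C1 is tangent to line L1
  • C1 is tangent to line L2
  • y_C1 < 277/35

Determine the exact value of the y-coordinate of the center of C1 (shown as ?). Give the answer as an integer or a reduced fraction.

1. [C1‖L1]  y_C1² − (84/5)y_C1 + 59 = 0  ⇒  y_C1 = 5 or 59/5
2. [C1‖L2]  y_C1² + (28/5)y_C1 − 53 = 0  ⇒  y_C1 = -53/5 or 5

5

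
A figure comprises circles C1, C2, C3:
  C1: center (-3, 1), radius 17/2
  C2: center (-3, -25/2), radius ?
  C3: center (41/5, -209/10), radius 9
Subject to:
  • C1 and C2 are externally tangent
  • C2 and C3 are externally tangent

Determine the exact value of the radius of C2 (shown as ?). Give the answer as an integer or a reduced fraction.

5

1. [ext C1·C2]  r_C2² + 17r_C2 − 110 = 0  ⇒  r_C2 = 5 (r>0 drops 1)
2. [ext C2·C3]  r_C2² + 18r_C2 − 115 = 0  ⇒  r_C2 = 5 (r>0 drops 1)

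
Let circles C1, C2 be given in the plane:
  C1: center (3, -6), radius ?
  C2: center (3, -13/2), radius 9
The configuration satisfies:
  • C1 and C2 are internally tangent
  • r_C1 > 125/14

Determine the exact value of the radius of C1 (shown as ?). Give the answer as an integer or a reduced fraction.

1. [int C1,C2]  r_C1² − 18r_C1 + 323/4 = 0  ⇒  r_C1 = 17/2 or 19/2
2. given r_C1 > 125/14: keep 19/2

19/2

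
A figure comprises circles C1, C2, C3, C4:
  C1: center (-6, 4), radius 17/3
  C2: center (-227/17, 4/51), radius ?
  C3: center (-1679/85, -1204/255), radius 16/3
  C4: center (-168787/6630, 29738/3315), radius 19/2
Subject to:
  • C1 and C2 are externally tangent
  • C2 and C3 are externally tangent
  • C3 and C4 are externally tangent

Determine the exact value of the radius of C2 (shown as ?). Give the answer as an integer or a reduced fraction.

1. [ext C1·C2]  r_C2² + (34/3)r_C2 − 112/3 = 0  ⇒  r_C2 = 8/3 (r>0 drops 1)
2. [ext C2·C3]  r_C2² + (32/3)r_C2 − 320/9 = 0  ⇒  r_C2 = 8/3 (r>0 drops 1)

8/3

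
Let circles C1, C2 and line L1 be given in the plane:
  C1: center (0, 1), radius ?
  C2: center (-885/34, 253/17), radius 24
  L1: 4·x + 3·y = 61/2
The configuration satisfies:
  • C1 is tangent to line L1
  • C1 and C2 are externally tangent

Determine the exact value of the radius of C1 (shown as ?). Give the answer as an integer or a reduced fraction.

11/2

1. [C1‖L1]  r_C1² − 121/4 = 0  ⇒  r_C1 = 11/2 (r>0 drops 1)
2. [ext C1·C2]  r_C1² + 48r_C1 − 1177/4 = 0  ⇒  r_C1 = 11/2 (r>0 drops 1)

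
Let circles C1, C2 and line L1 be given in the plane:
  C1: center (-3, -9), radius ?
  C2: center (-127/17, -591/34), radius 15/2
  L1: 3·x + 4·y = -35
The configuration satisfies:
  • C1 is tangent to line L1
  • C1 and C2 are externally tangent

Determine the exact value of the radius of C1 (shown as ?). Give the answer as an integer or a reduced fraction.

1. [C1‖L1]  r_C1² − 4 = 0  ⇒  r_C1 = 2 (r>0 drops 1)
2. [ext C1·C2]  r_C1² + 15r_C1 − 34 = 0  ⇒  r_C1 = 2 (r>0 drops 1)

2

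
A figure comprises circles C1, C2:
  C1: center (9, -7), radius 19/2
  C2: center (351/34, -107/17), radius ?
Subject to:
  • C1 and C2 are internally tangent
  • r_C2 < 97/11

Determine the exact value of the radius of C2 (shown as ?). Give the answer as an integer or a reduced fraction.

1. [int C1,C2]  r_C2² − 19r_C2 + 88 = 0  ⇒  r_C2 = 8 or 11
2. given r_C2 < 97/11: keep 8

8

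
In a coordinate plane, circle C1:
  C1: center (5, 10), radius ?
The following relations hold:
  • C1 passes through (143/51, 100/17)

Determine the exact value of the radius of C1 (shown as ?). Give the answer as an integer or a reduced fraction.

1. [C1∋P]  r_C1² − 196/9 = 0  ⇒  r_C1 = 14/3 (r>0 drops 1)

14/3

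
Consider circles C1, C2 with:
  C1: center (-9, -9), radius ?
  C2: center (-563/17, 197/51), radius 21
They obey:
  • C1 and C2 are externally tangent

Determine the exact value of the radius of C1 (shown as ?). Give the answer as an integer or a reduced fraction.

19/3

1. [ext C1·C2]  r_C1² + 42r_C1 − 2755/9 = 0  ⇒  r_C1 = 19/3 (r>0 drops 1)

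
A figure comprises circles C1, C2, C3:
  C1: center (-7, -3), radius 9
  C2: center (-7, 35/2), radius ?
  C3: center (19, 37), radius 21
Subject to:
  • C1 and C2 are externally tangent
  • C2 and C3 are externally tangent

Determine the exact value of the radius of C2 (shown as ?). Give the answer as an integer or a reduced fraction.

23/2

1. [ext C1·C2]  r_C2² + 18r_C2 − 1357/4 = 0  ⇒  r_C2 = 23/2 (r>0 drops 1)
2. [ext C2·C3]  r_C2² + 42r_C2 − 2461/4 = 0  ⇒  r_C2 = 23/2 (r>0 drops 1)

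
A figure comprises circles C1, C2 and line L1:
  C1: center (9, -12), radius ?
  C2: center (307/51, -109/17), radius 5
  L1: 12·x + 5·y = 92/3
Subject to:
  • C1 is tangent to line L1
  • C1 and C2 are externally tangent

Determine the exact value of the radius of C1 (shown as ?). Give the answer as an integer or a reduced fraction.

1. [C1‖L1]  r_C1² − 16/9 = 0  ⇒  r_C1 = 4/3 (r>0 drops 1)
2. [ext C1·C2]  r_C1² + 10r_C1 − 136/9 = 0  ⇒  r_C1 = 4/3 (r>0 drops 1)

4/3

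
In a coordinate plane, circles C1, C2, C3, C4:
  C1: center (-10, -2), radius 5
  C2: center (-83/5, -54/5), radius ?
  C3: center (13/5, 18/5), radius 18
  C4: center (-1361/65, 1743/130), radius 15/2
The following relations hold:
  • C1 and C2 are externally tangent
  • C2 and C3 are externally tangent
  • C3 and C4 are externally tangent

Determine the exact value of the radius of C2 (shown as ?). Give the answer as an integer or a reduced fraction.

6

1. [ext C1·C2]  r_C2² + 10r_C2 − 96 = 0  ⇒  r_C2 = 6 (r>0 drops 1)
2. [ext C2·C3]  r_C2² + 36r_C2 − 252 = 0  ⇒  r_C2 = 6 (r>0 drops 1)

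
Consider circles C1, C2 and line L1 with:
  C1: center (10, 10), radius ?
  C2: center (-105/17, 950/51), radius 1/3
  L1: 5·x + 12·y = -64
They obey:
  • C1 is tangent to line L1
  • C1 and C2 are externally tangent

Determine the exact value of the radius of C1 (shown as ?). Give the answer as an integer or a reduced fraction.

1. [C1‖L1]  r_C1² − 324 = 0  ⇒  r_C1 = 18 (r>0 drops 1)
2. [ext C1·C2]  r_C1² + (2/3)r_C1 − 336 = 0  ⇒  r_C1 = 18 (r>0 drops 1)

18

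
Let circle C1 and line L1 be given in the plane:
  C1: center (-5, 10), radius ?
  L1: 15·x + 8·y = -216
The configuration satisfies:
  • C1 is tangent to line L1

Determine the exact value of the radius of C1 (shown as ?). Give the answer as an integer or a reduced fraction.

1. [C1‖L1]  r_C1² − 169 = 0  ⇒  r_C1 = 13 (r>0 drops 1)

13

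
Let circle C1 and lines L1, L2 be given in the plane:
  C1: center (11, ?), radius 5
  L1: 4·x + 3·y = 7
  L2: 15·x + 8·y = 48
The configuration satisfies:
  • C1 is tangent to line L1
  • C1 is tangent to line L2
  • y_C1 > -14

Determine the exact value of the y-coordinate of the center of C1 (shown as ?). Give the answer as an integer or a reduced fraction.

-4

1. [C1‖L1]  y_C1² + (74/3)y_C1 + 248/3 = 0  ⇒  y_C1 = -62/3 or -4
2. [C1‖L2]  y_C1² + (117/4)y_C1 + 101 = 0  ⇒  y_C1 = -101/4 or -4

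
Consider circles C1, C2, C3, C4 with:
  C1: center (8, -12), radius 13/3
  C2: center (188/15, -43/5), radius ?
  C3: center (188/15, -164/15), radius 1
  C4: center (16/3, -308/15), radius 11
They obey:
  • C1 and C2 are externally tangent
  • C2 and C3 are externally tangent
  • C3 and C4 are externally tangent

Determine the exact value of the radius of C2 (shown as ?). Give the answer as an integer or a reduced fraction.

4/3

1. [ext C1·C2]  r_C2² + (26/3)r_C2 − 40/3 = 0  ⇒  r_C2 = 4/3 (r>0 drops 1)
2. [ext C2·C3]  r_C2² + 2r_C2 − 40/9 = 0  ⇒  r_C2 = 4/3 (r>0 drops 1)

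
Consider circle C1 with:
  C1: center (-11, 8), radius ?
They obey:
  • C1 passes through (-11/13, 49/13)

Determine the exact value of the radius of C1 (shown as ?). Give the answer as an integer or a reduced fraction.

1. [C1∋P]  r_C1² − 121 = 0  ⇒  r_C1 = 11 (r>0 drops 1)

11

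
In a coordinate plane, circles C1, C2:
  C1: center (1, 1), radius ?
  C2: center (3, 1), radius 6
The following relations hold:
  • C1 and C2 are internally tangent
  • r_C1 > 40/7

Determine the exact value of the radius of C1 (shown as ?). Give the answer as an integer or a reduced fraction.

8

1. [int C1,C2]  r_C1² − 12r_C1 + 32 = 0  ⇒  r_C1 = 4 or 8
2. given r_C1 > 40/7: keep 8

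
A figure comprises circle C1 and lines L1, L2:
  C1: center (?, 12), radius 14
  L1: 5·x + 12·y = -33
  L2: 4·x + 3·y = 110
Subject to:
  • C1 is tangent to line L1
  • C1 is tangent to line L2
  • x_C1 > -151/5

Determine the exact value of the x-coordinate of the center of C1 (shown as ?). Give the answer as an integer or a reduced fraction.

1

1. [C1‖L1]  x_C1² + (354/5)x_C1 − 359/5 = 0  ⇒  x_C1 = -359/5 or 1
2. [C1‖L2]  x_C1² − 37x_C1 + 36 = 0  ⇒  x_C1 = 1 or 36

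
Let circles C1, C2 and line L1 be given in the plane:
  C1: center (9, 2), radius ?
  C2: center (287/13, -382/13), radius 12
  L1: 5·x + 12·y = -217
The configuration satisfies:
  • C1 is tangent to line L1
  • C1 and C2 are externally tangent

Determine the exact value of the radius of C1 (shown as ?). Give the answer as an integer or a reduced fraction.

22

1. [C1‖L1]  r_C1² − 484 = 0  ⇒  r_C1 = 22 (r>0 drops 1)
2. [ext C1·C2]  r_C1² + 24r_C1 − 1012 = 0  ⇒  r_C1 = 22 (r>0 drops 1)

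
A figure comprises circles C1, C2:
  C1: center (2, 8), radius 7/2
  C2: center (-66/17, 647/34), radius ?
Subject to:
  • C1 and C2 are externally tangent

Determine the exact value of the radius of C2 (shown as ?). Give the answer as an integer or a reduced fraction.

9

1. [ext C1·C2]  r_C2² + 7r_C2 − 144 = 0  ⇒  r_C2 = 9 (r>0 drops 1)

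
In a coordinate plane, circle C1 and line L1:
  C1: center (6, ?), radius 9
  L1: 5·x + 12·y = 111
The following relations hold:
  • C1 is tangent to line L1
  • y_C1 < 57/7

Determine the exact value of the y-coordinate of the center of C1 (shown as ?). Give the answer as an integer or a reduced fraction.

1. [C1‖L1]  y_C1² − (27/2)y_C1 − 99/2 = 0  ⇒  y_C1 = -3 or 33/2
2. given y_C1 < 57/7: keep -3

-3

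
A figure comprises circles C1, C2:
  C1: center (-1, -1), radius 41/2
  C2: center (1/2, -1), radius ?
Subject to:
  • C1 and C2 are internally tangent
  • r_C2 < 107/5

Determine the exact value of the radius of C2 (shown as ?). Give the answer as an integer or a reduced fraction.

1. [int C1,C2]  r_C2² − 41r_C2 + 418 = 0  ⇒  r_C2 = 19 or 22
2. given r_C2 < 107/5: keep 19

19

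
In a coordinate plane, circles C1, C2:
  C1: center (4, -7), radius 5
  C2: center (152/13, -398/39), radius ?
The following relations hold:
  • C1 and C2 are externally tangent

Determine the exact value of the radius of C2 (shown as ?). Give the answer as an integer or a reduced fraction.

10/3

1. [ext C1·C2]  r_C2² + 10r_C2 − 400/9 = 0  ⇒  r_C2 = 10/3 (r>0 drops 1)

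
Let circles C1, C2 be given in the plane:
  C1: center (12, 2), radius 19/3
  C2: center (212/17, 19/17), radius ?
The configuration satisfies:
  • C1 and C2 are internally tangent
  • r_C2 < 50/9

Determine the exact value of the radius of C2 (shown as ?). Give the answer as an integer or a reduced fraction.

16/3

1. [int C1,C2]  r_C2² − (38/3)r_C2 + 352/9 = 0  ⇒  r_C2 = 16/3 or 22/3
2. given r_C2 < 50/9: keep 16/3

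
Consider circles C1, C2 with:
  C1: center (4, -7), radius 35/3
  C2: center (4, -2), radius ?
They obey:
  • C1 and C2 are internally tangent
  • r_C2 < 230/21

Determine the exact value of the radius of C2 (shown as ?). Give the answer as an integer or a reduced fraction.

1. [int C1,C2]  r_C2² − (70/3)r_C2 + 1000/9 = 0  ⇒  r_C2 = 20/3 or 50/3
2. given r_C2 < 230/21: keep 20/3

20/3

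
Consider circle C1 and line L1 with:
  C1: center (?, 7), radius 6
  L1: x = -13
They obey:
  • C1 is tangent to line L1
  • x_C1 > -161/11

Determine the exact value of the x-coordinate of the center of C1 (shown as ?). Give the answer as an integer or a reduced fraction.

1. [C1‖L1]  x_C1² + 26x_C1 + 133 = 0  ⇒  x_C1 = -19 or -7
2. given x_C1 > -161/11: keep -7

-7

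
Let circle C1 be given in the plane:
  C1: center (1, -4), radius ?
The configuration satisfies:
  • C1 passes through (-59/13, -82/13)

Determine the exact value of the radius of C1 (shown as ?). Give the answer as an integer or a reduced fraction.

1. [C1∋P]  r_C1² − 36 = 0  ⇒  r_C1 = 6 (r>0 drops 1)

6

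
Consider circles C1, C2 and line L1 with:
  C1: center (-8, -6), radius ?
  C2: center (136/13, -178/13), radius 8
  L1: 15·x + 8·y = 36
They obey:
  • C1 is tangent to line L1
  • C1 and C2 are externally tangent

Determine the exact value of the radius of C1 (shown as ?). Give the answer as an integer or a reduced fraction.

12

1. [C1‖L1]  r_C1² − 144 = 0  ⇒  r_C1 = 12 (r>0 drops 1)
2. [ext C1·C2]  r_C1² + 16r_C1 − 336 = 0  ⇒  r_C1 = 12 (r>0 drops 1)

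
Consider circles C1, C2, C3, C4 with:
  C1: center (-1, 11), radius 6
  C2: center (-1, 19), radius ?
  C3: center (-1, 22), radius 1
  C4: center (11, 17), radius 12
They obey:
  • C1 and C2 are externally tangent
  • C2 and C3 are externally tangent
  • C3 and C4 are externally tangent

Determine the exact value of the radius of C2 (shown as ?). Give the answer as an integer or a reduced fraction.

2

1. [ext C1·C2]  r_C2² + 12r_C2 − 28 = 0  ⇒  r_C2 = 2 (r>0 drops 1)
2. [ext C2·C3]  r_C2² + 2r_C2 − 8 = 0  ⇒  r_C2 = 2 (r>0 drops 1)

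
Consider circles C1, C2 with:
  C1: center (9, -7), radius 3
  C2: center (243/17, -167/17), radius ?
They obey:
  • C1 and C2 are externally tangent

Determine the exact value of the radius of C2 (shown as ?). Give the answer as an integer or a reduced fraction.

3

1. [ext C1·C2]  r_C2² + 6r_C2 − 27 = 0  ⇒  r_C2 = 3 (r>0 drops 1)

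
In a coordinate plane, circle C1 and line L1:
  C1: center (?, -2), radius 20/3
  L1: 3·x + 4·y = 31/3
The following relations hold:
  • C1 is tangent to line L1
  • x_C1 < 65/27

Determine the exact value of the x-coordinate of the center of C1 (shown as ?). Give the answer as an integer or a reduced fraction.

-5

1. [C1‖L1]  x_C1² − (110/9)x_C1 − 775/9 = 0  ⇒  x_C1 = -5 or 155/9
2. given x_C1 < 65/27: keep -5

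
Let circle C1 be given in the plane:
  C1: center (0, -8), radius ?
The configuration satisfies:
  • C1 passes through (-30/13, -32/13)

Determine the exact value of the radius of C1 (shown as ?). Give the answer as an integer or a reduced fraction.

1. [C1∋P]  r_C1² − 36 = 0  ⇒  r_C1 = 6 (r>0 drops 1)

6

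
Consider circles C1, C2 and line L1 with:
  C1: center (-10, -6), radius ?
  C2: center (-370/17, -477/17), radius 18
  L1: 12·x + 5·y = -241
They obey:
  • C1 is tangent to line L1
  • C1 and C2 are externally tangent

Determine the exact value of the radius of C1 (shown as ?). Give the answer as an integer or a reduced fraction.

7

1. [C1‖L1]  r_C1² − 49 = 0  ⇒  r_C1 = 7 (r>0 drops 1)
2. [ext C1·C2]  r_C1² + 36r_C1 − 301 = 0  ⇒  r_C1 = 7 (r>0 drops 1)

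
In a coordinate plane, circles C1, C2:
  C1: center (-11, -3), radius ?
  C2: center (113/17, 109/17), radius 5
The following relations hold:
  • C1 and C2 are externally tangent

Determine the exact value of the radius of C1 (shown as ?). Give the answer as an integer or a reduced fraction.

1. [ext C1·C2]  r_C1² + 10r_C1 − 375 = 0  ⇒  r_C1 = 15 (r>0 drops 1)

15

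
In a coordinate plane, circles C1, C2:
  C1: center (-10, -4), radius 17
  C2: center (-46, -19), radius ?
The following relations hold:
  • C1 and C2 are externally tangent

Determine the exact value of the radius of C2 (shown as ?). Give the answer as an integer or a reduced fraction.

22

1. [ext C1·C2]  r_C2² + 34r_C2 − 1232 = 0  ⇒  r_C2 = 22 (r>0 drops 1)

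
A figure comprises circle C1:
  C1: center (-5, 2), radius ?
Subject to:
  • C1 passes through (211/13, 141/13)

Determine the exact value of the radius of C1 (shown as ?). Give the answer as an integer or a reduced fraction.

1. [C1∋P]  r_C1² − 529 = 0  ⇒  r_C1 = 23 (r>0 drops 1)

23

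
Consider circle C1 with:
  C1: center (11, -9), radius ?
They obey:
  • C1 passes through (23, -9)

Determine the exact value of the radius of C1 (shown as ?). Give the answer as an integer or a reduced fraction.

12

1. [C1∋P]  r_C1² − 144 = 0  ⇒  r_C1 = 12 (r>0 drops 1)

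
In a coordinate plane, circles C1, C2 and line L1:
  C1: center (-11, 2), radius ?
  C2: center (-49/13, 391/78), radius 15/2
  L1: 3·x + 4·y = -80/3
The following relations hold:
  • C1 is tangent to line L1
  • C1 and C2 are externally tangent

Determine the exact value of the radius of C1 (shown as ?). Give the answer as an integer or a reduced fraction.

1/3

1. [C1‖L1]  r_C1² − 1/9 = 0  ⇒  r_C1 = 1/3 (r>0 drops 1)
2. [ext C1·C2]  r_C1² + 15r_C1 − 46/9 = 0  ⇒  r_C1 = 1/3 (r>0 drops 1)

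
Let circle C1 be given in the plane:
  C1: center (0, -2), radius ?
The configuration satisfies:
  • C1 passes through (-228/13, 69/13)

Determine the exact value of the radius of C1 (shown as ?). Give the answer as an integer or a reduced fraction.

1. [C1∋P]  r_C1² − 361 = 0  ⇒  r_C1 = 19 (r>0 drops 1)

19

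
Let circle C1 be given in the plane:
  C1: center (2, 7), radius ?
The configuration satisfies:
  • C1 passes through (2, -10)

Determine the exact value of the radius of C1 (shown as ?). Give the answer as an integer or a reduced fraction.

17

1. [C1∋P]  r_C1² − 289 = 0  ⇒  r_C1 = 17 (r>0 drops 1)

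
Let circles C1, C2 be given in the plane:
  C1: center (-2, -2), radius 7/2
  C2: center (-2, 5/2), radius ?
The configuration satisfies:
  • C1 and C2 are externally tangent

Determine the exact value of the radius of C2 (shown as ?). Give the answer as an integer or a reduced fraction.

1

1. [ext C1·C2]  r_C2² + 7r_C2 − 8 = 0  ⇒  r_C2 = 1 (r>0 drops 1)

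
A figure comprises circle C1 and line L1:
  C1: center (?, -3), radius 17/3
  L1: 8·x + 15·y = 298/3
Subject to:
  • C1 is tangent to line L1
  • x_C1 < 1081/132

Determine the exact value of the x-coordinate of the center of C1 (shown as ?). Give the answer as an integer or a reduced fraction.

6

1. [C1‖L1]  x_C1² − (433/12)x_C1 + 361/2 = 0  ⇒  x_C1 = 6 or 361/12
2. given x_C1 < 1081/132: keep 6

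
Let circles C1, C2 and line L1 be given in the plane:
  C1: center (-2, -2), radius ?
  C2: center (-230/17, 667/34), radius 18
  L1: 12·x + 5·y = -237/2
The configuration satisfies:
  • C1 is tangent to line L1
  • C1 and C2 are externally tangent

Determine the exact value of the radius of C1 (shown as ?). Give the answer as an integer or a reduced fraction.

13/2

1. [C1‖L1]  r_C1² − 169/4 = 0  ⇒  r_C1 = 13/2 (r>0 drops 1)
2. [ext C1·C2]  r_C1² + 36r_C1 − 1105/4 = 0  ⇒  r_C1 = 13/2 (r>0 drops 1)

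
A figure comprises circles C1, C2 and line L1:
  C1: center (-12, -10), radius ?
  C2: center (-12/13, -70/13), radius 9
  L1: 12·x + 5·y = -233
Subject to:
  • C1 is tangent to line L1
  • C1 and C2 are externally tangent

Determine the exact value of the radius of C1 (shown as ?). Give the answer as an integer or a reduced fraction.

3

1. [C1‖L1]  r_C1² − 9 = 0  ⇒  r_C1 = 3 (r>0 drops 1)
2. [ext C1·C2]  r_C1² + 18r_C1 − 63 = 0  ⇒  r_C1 = 3 (r>0 drops 1)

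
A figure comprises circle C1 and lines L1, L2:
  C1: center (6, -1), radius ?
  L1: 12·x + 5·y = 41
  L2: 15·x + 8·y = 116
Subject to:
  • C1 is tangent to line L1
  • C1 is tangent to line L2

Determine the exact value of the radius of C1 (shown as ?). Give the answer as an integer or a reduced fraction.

1. [C1‖L1]  r_C1² − 4 = 0  ⇒  r_C1 = 2 (r>0 drops 1)
2. [C1‖L2]  r_C1² − 4 = 0  ⇒  r_C1 = 2 (r>0 drops 1)

2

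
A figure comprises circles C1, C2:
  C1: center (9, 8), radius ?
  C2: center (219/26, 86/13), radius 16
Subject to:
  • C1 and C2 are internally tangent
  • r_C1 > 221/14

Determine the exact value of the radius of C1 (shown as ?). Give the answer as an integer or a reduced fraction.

35/2

1. [int C1,C2]  r_C1² − 32r_C1 + 1015/4 = 0  ⇒  r_C1 = 29/2 or 35/2
2. given r_C1 > 221/14: keep 35/2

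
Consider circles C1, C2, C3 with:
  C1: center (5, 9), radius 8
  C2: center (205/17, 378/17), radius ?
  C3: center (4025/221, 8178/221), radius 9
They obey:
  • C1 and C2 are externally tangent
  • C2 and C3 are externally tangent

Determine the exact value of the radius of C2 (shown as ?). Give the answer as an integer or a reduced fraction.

1. [ext C1·C2]  r_C2² + 16r_C2 − 161 = 0  ⇒  r_C2 = 7 (r>0 drops 1)
2. [ext C2·C3]  r_C2² + 18r_C2 − 175 = 0  ⇒  r_C2 = 7 (r>0 drops 1)

7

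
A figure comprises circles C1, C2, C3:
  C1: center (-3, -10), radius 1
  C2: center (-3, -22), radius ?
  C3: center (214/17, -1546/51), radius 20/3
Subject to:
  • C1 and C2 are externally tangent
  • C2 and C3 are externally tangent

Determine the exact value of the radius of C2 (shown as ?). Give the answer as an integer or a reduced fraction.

11

1. [ext C1·C2]  r_C2² + 2r_C2 − 143 = 0  ⇒  r_C2 = 11 (r>0 drops 1)
2. [ext C2·C3]  r_C2² + (40/3)r_C2 − 803/3 = 0  ⇒  r_C2 = 11 (r>0 drops 1)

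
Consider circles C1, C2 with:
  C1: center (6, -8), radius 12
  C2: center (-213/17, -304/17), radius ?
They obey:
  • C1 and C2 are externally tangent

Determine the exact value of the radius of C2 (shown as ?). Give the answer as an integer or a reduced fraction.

1. [ext C1·C2]  r_C2² + 24r_C2 − 297 = 0  ⇒  r_C2 = 9 (r>0 drops 1)

9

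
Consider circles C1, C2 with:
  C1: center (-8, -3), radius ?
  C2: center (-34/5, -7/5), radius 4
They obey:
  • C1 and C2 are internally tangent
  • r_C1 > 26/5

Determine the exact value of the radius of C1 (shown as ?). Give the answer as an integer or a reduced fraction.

6

1. [int C1,C2]  r_C1² − 8r_C1 + 12 = 0  ⇒  r_C1 = 2 or 6
2. given r_C1 > 26/5: keep 6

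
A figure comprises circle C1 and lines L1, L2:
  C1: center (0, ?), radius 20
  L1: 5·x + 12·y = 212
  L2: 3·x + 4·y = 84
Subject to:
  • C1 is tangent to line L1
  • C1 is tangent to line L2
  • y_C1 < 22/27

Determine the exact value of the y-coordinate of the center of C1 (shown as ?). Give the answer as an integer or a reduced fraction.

-4

1. [C1‖L1]  y_C1² − (106/3)y_C1 − 472/3 = 0  ⇒  y_C1 = -4 or 118/3
2. [C1‖L2]  y_C1² − 42y_C1 − 184 = 0  ⇒  y_C1 = -4 or 46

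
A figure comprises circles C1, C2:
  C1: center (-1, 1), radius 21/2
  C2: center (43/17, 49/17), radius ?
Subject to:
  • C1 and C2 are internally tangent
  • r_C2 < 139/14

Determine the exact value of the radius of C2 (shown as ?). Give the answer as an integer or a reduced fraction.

1. [int C1,C2]  r_C2² − 21r_C2 + 377/4 = 0  ⇒  r_C2 = 13/2 or 29/2
2. given r_C2 < 139/14: keep 13/2

13/2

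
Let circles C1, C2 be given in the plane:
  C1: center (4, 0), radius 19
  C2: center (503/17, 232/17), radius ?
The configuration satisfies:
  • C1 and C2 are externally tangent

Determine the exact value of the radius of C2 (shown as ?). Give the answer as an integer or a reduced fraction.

10

1. [ext C1·C2]  r_C2² + 38r_C2 − 480 = 0  ⇒  r_C2 = 10 (r>0 drops 1)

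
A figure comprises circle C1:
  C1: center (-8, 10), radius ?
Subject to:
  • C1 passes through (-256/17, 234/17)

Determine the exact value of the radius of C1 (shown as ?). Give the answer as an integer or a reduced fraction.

1. [C1∋P]  r_C1² − 64 = 0  ⇒  r_C1 = 8 (r>0 drops 1)

8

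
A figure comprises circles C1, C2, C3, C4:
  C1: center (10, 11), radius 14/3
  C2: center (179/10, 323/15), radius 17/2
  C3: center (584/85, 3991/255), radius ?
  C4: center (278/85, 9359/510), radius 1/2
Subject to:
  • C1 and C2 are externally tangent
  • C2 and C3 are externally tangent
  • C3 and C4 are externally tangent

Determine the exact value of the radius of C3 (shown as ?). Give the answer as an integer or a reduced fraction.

4

1. [ext C2·C3]  r_C3² + 17r_C3 − 84 = 0  ⇒  r_C3 = 4 (r>0 drops 1)
2. [ext C3·C4]  r_C3² + 1r_C3 − 20 = 0  ⇒  r_C3 = 4 (r>0 drops 1)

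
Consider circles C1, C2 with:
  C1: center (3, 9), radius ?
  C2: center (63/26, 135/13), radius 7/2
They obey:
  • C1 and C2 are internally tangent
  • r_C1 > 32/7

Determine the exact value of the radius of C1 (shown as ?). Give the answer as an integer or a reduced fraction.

5

1. [int C1,C2]  r_C1² − 7r_C1 + 10 = 0  ⇒  r_C1 = 2 or 5
2. given r_C1 > 32/7: keep 5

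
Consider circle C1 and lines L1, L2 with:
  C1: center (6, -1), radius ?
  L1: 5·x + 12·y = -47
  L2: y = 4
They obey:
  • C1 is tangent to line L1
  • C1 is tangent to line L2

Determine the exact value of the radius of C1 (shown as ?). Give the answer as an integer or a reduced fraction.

5

1. [C1‖L1]  r_C1² − 25 = 0  ⇒  r_C1 = 5 (r>0 drops 1)
2. [C1‖L2]  r_C1² − 25 = 0  ⇒  r_C1 = 5 (r>0 drops 1)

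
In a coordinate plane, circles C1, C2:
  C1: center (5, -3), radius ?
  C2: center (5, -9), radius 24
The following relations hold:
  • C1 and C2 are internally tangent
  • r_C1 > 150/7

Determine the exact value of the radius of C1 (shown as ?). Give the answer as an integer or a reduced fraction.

30

1. [int C1,C2]  r_C1² − 48r_C1 + 540 = 0  ⇒  r_C1 = 18 or 30
2. given r_C1 > 150/7: keep 30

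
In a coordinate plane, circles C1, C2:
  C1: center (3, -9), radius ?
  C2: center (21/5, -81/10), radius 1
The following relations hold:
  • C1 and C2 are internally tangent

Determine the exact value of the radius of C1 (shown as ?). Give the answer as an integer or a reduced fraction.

1. [int C1,C2]  r_C1² − 2r_C1 − 5/4 = 0  ⇒  r_C1 = 5/2 (r>0 drops 1)

5/2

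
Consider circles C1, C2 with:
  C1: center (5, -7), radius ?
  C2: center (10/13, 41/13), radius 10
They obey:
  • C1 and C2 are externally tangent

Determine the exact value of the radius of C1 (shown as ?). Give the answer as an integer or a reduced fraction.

1. [ext C1·C2]  r_C1² + 20r_C1 − 21 = 0  ⇒  r_C1 = 1 (r>0 drops 1)

1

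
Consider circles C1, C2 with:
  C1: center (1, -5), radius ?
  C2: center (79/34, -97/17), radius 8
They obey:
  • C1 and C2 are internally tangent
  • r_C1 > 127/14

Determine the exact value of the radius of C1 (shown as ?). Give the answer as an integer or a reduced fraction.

19/2

1. [int C1,C2]  r_C1² − 16r_C1 + 247/4 = 0  ⇒  r_C1 = 13/2 or 19/2
2. given r_C1 > 127/14: keep 19/2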